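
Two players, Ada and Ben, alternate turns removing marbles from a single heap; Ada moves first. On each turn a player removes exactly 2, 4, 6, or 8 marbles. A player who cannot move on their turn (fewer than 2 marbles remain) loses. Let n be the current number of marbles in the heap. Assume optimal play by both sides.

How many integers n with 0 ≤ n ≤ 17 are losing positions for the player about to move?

4

Label each position W (a win for the player to move) or L (a loss). A position with no legal move is L; any other position is W exactly when some move reaches an L, and L when every move reaches a W.
n=0: no move → L
n=1: no move → L
n=2: →0(L), so W
n=3: →1(L), so W
n=4: →0(L), so W
n=5: →1(L), so W
n=6: →0(L), so W
n=7: →1(L), so W
n=8: →0(L), so W
n=9: →1(L), so W
n=10: →8(W), 6(W), 4(W), 2(W) — all W, so L
n=11: →9(W), 7(W), 5(W), 3(W) — all W, so L
n=12: →10(L), so W
n=13: →11(L), so W
n=14: →10(L), so W
n=15: →11(L), so W
n=16: →10(L), so W
n=17: →11(L), so W
L entries with 0 ≤ n ≤ 17: n = 0, 1, 10, 11; that makes 4.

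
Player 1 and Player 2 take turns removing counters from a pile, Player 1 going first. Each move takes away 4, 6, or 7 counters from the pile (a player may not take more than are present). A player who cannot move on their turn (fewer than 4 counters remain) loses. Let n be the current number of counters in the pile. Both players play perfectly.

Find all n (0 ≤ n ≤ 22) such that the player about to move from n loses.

Work bottom-up. With no move the player to move loses. Otherwise the position is W if at least one move leads to an L position for the opponent, and L if every move leads to a W.
n=0: no move → L
n=1: no move → L
n=2: no move → L
n=3: no move → L
n=4: reaches L-position 0 → W
n=5: reaches L-position 1 → W
n=6: reaches L-position 2 → W
n=7: reaches L-position 3 → W
n=8: reaches L-position 2 → W
n=9: reaches L-position 3 → W
n=10: reaches L-position 3 → W
n=11: only reaches 7(W), 5(W), 4(W), all W → L
n=12: only reaches 8(W), 6(W), 5(W), all W → L
n=13: only reaches 9(W), 7(W), 6(W), all W → L
n=14: only reaches 10(W), 8(W), 7(W), all W → L
n=15: reaches L-position 11 → W
n=16: reaches L-position 12 → W
n=17: reaches L-position 13 → W
n=18: reaches L-position 14 → W
n=19: reaches L-position 13 → W
n=20: reaches L-position 14 → W
n=21: reaches L-position 14 → W
n=22: only reaches 18(W), 16(W), 15(W), all W → L
The losing starting values of n are exactly the entries labelled L in this table (9 of them).

0, 1, 2, 3, 11, 12, 13, 14, 22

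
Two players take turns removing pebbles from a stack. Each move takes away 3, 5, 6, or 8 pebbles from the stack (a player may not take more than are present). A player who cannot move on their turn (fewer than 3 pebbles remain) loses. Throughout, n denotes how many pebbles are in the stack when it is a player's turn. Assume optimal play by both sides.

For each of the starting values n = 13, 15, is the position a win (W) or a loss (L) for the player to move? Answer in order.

13: L, 15: W

Use the standard recursion: the mover loses at a terminal position; elsewhere, the mover wins exactly when some move hands the opponent an L position.
n=0: no move → L
n=1: no move → L
n=2: no move → L
n=3: can move to 0, which is L ⇒ W
n=4: can move to 1, which is L ⇒ W
n=5: can move to 2, which is L ⇒ W
n=6: can move to 1, which is L ⇒ W
n=7: can move to 2, which is L ⇒ W
n=8: can move to 2, which is L ⇒ W
n=9: can move to 1, which is L ⇒ W
n=10: can move to 2, which is L ⇒ W
n=11: moves to 8(W), 6(W), 5(W), 3(W); every one is W ⇒ L
n=12: moves to 9(W), 7(W), 6(W), 4(W); every one is W ⇒ L
n=13: moves to 10(W), 8(W), 7(W), 5(W); every one is W ⇒ L
n=14: can move to 11, which is L ⇒ W
n=15: can move to 12, which is L ⇒ W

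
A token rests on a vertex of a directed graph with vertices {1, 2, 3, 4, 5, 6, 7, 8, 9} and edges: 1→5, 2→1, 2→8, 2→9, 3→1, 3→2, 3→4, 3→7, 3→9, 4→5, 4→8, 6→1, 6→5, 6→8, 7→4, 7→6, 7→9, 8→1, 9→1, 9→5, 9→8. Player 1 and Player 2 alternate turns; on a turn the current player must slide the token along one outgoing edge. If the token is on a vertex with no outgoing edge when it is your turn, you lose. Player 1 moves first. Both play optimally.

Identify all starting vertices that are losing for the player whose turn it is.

Work bottom-up. With no move the player to move loses. Otherwise the position is W if at least one move leads to an L position for the opponent, and L if every move leads to a W.
Every edge goes from a vertex to one that appears earlier in the order 5, 1, 8, 6, 9, 4, 2, 7, 3, so processing vertices in that order labels each vertex after all of its successors.
5: no outgoing edge → L
1: →5(L), so W
8: →1(W) only, which is W, so L
6: →8(L), so W
9: →8(L), so W
4: →8(L), so W
2: →8(L), so W
7: →4(W), 9(W), 6(W) — all W, so L
3: →7(L), so W
The losing starting vertices are exactly the entries labelled L in this table (3 of them).

5, 7, 8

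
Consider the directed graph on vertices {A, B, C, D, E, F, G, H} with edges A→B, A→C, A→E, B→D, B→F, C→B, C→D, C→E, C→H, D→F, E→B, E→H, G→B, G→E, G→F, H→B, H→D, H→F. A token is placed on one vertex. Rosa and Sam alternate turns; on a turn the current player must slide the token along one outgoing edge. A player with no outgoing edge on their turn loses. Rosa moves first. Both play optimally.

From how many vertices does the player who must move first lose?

2

Classify positions by backward induction: terminal positions (no move available) are L. From any other position, the mover wins iff some move reaches an L.
Every edge goes from a vertex to one that appears earlier in the order F, D, B, H, E, G, C, A, so processing vertices in that order labels each vertex after all of its successors.
F: no outgoing edge → L
D: →F(L), so W
B: →F(L), so W
H: →F(L), so W
E: →H(W), B(W) — all W, so L
G: →E(L), so W
C: →E(L), so W
A: →E(L), so W
The L vertices are E, F; that is 2 in all.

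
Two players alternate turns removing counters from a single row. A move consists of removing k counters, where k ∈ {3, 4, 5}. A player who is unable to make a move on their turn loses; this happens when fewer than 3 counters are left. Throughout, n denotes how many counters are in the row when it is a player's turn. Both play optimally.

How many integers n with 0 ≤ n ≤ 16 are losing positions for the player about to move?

7

Positions with no move are L. A position that does have a move is losing for the player to move precisely when every available move leads to a winning position for the opponent. Fill in the labels:
n=0: no move → L
n=1: no move → L
n=2: no move → L
n=3: W (go to 0, an L position)
n=4: W (go to 1, an L position)
n=5: W (go to 2, an L position)
n=6: W (go to 2, an L position)
n=7: W (go to 2, an L position)
n=8: L (options 5(W), 4(W), 3(W) are all W)
n=9: L (options 6(W), 5(W), 4(W) are all W)
n=10: L (options 7(W), 6(W), 5(W) are all W)
n=11: W (go to 8, an L position)
n=12: W (go to 9, an L position)
n=13: W (go to 10, an L position)
n=14: W (go to 10, an L position)
n=15: W (go to 10, an L position)
n=16: L (options 13(W), 12(W), 11(W) are all W)
L entries with 0 ≤ n ≤ 16: n = 0, 1, 2, 8, 9, 10, 16; that makes 7.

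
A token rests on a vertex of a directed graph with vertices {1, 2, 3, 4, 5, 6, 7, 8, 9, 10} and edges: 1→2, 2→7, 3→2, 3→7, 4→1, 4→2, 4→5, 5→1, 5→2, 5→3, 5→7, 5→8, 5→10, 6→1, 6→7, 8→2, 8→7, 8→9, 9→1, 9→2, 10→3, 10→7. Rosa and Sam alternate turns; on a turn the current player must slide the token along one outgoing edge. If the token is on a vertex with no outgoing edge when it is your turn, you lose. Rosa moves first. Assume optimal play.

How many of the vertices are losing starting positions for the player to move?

2

Classify positions by backward induction: terminal positions (no move available) are L. From any other position, the mover wins iff some move reaches an L.
Every edge goes from a vertex to one that appears earlier in the order 7, 2, 3, 1, 9, 8, 10, 5, 6, 4, so processing vertices in that order labels each vertex after all of its successors.
7: no outgoing edge → L
2: W (go to 7, an L position)
3: W (go to 7, an L position)
1: L (sole option 2(W) is W)
9: W (go to 1, an L position)
8: W (go to 7, an L position)
10: W (go to 7, an L position)
5: W (go to 1, an L position)
6: W (go to 1, an L position)
4: W (go to 1, an L position)
The L vertices are 1, 7; that is 2 in all.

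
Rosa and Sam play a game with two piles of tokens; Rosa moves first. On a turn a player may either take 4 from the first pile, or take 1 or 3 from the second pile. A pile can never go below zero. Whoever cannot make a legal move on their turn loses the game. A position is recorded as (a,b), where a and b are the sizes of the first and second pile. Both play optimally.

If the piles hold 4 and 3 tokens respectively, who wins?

Work bottom-up. With no move the player to move loses. Otherwise the position is W if at least one move leads to an L position for the opponent, and L if every move leads to a W.
No move ever increases a pile, so every position that can arise here has a ≤ 4 and b ≤ 3; it is enough to label the cells with 0 ≤ a ≤ 4 and 0 ≤ b ≤ 3.
Every move lowers a or b (never raises either), so fill the grid row by row in increasing a, and left to right within a row: each cell's successors are then already labelled.
      b=0  b=1  b=2  b=3
a=0:    L    W    L    W
a=1:    L    W    L    W
a=2:    L    W    L    W
a=3:    L    W    L    W
a=4:    W    L    W    L
Cells with no legal move (terminal, hence L): (0,0), (1,0), (2,0), (3,0).
The remaining L cells, each justified by listing all of its moves:
(0,2): L (sole option (0,1)(W) is W)
(1,2): L (sole option (1,1)(W) is W)
(2,2): L (sole option (2,1)(W) is W)
(3,2): L (sole option (3,1)(W) is W)
(4,1): L (options (0,1)(W), (4,0)(W) are all W)
(4,3): L (options (0,3)(W), (4,2)(W), (4,0)(W) are all W)
Every other cell has at least one move into one of the L cells above, so it is W.
Every move from (4,3) reaches a W position, so the mover loses.

Sam wins.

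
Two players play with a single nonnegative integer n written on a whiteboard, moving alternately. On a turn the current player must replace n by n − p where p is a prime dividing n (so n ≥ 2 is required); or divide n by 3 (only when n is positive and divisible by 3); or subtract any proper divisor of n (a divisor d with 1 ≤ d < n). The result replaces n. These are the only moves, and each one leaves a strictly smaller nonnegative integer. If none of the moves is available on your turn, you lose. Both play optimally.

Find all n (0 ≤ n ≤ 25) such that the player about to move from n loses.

Build the W/L table. Terminal = L. A non-terminal position is W if it has a move to some L; otherwise it is L.
n=0: no move → L
n=1: no move → L
n=2: can move to 0, which is L ⇒ W
n=3: can move to 0, which is L ⇒ W
n=4: moves to 2(W), 3(W); every one is W ⇒ L
n=5: can move to 0, which is L ⇒ W
n=6: can move to 4, which is L ⇒ W
n=7: can move to 0, which is L ⇒ W
n=8: can move to 4, which is L ⇒ W
n=9: moves to 3(W), 6(W), 8(W); every one is W ⇒ L
n=10: can move to 9, which is L ⇒ W
n=11: can move to 0, which is L ⇒ W
n=12: can move to 4, which is L ⇒ W
n=13: can move to 0, which is L ⇒ W
n=14: moves to 7(W), 12(W), 13(W); every one is W ⇒ L
n=15: can move to 14, which is L ⇒ W
n=16: can move to 14, which is L ⇒ W
n=17: can move to 0, which is L ⇒ W
n=18: can move to 9, which is L ⇒ W
n=19: can move to 0, which is L ⇒ W
n=20: moves to 10(W), 15(W), 16(W), 18(W), 19(W); every one is W ⇒ L
n=21: can move to 14, which is L ⇒ W
n=22: can move to 20, which is L ⇒ W
n=23: can move to 0, which is L ⇒ W
n=24: can move to 20, which is L ⇒ W
n=25: can move to 20, which is L ⇒ W
Reading off the rows marked L gives the requested list; there are 6 such values of n.

0, 1, 4, 9, 14, 20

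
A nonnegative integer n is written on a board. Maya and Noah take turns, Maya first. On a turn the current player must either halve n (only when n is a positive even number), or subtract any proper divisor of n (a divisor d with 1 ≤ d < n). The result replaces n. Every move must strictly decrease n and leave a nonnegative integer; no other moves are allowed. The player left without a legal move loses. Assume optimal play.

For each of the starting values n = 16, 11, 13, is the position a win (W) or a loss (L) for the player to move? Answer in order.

16: W, 11: L, 13: L

Compute win/loss labels from the base case upward. A position with no move is L. Any other position is W if it can reach an L in one move, else L.
n=0: no move → L
n=1: no move → L
n=2: reaches L-position 1 → W
n=3: only reaches 2(W), which is W → L
n=4: reaches L-position 3 → W
n=5: only reaches 4(W), which is W → L
n=6: reaches L-position 3 → W
n=7: only reaches 6(W), which is W → L
n=8: reaches L-position 7 → W
n=9: only reaches 6(W), 8(W), all W → L
n=10: reaches L-position 5 → W
n=11: only reaches 10(W), which is W → L
n=12: reaches L-position 9 → W
n=13: only reaches 12(W), which is W → L
n=14: reaches L-position 7 → W
n=15: only reaches 10(W), 12(W), 14(W), all W → L
n=16: reaches L-position 15 → W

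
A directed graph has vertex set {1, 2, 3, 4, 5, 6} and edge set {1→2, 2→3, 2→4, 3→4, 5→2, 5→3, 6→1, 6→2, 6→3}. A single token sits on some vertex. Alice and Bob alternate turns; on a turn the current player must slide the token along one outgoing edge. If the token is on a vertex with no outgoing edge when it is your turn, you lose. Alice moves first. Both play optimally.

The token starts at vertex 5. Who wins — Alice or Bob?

Bob wins.

Build the W/L table. Terminal = L. A non-terminal position is W if it has a move to some L; otherwise it is L.
Every edge goes from a vertex to one that appears earlier in the order 4, 3, 2, 1, 5, 6, so processing vertices in that order labels each vertex after all of its successors.
4: no outgoing edge → L
3: →4(L), so W
2: →4(L), so W
1: →2(W) only, which is W, so L
5: →2(W), 3(W) — all W, so L
6: →1(L), so W
Every move from 5 reaches a W position, so the mover loses.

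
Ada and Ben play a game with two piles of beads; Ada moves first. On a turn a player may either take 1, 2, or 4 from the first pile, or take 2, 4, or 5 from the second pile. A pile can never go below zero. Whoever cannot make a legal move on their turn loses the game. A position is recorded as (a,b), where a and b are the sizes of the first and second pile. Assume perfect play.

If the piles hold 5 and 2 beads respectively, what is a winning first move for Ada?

Move to (4,2).

Work bottom-up. With no move the player to move loses. Otherwise the position is W if at least one move leads to an L position for the opponent, and L if every move leads to a W.
No move ever increases a pile, so every position that can arise here has a ≤ 5 and b ≤ 2; it is enough to label the cells with 0 ≤ a ≤ 5 and 0 ≤ b ≤ 2.
Every move lowers a or b (never raises either), so fill the grid row by row in increasing a, and left to right within a row: each cell's successors are then already labelled.
      b=0  b=1  b=2
a=0:    L    L    W
a=1:    W    W    L
a=2:    W    W    W
a=3:    L    L    W
a=4:    W    W    L
a=5:    W    W    W
Cells with no legal move (terminal, hence L): (0,0), (0,1).
The remaining L cells, each justified by listing all of its moves:
(1,2): only reaches (0,2)(W), (1,0)(W), all W → L
(3,0): only reaches (2,0)(W), (1,0)(W), all W → L
(3,1): only reaches (2,1)(W), (1,1)(W), all W → L
(4,2): only reaches (3,2)(W), (2,2)(W), (0,2)(W), (4,0)(W), all W → L
Every other cell has at least one move into one of the L cells above, so it is W.
From (5,2), the L positions reachable in one move are: (4,2), (1,2). Any move reaching one of these is winning.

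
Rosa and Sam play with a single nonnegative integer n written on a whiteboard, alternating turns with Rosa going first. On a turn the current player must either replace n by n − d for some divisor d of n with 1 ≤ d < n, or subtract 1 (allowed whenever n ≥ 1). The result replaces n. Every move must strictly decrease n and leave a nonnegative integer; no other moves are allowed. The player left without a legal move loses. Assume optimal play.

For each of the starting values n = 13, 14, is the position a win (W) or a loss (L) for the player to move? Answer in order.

13: L, 14: W

Positions with no move are L. A position that does have a move is losing for the player to move precisely when every available move leads to a winning position for the opponent. Fill in the labels:
n=0: no move → L
n=1: →0(L), so W
n=2: →1(W) only, which is W, so L
n=3: →2(L), so W
n=4: →2(L), so W
n=5: →4(W) only, which is W, so L
n=6: →5(L), so W
n=7: →6(W) only, which is W, so L
n=8: →7(L), so W
n=9: →6(W), 8(W) — all W, so L
n=10: →5(L), so W
n=11: →10(W) only, which is W, so L
n=12: →9(L), so W
n=13: →12(W) only, which is W, so L
n=14: →7(L), so W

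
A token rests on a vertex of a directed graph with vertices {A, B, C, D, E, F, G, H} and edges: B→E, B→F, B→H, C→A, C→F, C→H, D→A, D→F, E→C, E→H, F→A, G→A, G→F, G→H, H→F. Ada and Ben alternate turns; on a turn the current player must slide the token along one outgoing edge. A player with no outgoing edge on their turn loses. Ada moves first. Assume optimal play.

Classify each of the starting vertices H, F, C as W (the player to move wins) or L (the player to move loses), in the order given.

H: L, F: W, C: W

Build the W/L table. Terminal = L. A non-terminal position is W if it has a move to some L; otherwise it is L.
Every edge goes from a vertex to one that appears earlier in the order A, F, H, C, E, B, D, G, so processing vertices in that order labels each vertex after all of its successors.
A: no outgoing edge → L
F: reaches L-position A → W
H: only reaches F(W), which is W → L
C: reaches L-position H → W
E: reaches L-position H → W
B: reaches L-position H → W
D: reaches L-position A → W
G: reaches L-position H → W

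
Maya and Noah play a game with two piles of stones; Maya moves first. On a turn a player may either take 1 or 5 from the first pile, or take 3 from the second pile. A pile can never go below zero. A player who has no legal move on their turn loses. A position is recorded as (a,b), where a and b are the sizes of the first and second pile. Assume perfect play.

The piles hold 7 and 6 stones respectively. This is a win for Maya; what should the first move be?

Move to (6,6).

Build the W/L table. Terminal = L. A non-terminal position is W if it has a move to some L; otherwise it is L.
No move ever increases a pile, so every position that can arise here has a ≤ 7 and b ≤ 6; it is enough to label the cells with 0 ≤ a ≤ 7 and 0 ≤ b ≤ 6.
Every move lowers a or b (never raises either), so fill the grid row by row in increasing a, and left to right within a row: each cell's successors are then already labelled.
      b=0  b=1  b=2  b=3  b=4  b=5  b=6
a=0:    L    L    L    W    W    W    L
a=1:    W    W    W    L    L    L    W
a=2:    L    L    L    W    W    W    L
a=3:    W    W    W    L    L    L    W
a=4:    L    L    L    W    W    W    L
a=5:    W    W    W    L    L    L    W
a=6:    L    L    L    W    W    W    L
a=7:    W    W    W    L    L    L    W
Cells with no legal move (terminal, hence L): (0,0), (0,1), (0,2).
The remaining L cells, each justified by listing all of its moves:
(0,6): the only move is to (0,3)(W), a W ⇒ L
(1,3): moves to (0,3)(W), (1,0)(W); every one is W ⇒ L
(1,4): moves to (0,4)(W), (1,1)(W); every one is W ⇒ L
(1,5): moves to (0,5)(W), (1,2)(W); every one is W ⇒ L
(2,0): the only move is to (1,0)(W), a W ⇒ L
(2,1): the only move is to (1,1)(W), a W ⇒ L
(2,2): the only move is to (1,2)(W), a W ⇒ L
(2,6): moves to (1,6)(W), (2,3)(W); every one is W ⇒ L
(3,3): moves to (2,3)(W), (3,0)(W); every one is W ⇒ L
(3,4): moves to (2,4)(W), (3,1)(W); every one is W ⇒ L
(3,5): moves to (2,5)(W), (3,2)(W); every one is W ⇒ L
(4,0): the only move is to (3,0)(W), a W ⇒ L
(4,1): the only move is to (3,1)(W), a W ⇒ L
(4,2): the only move is to (3,2)(W), a W ⇒ L
(4,6): moves to (3,6)(W), (4,3)(W); every one is W ⇒ L
(5,3): moves to (4,3)(W), (0,3)(W), (5,0)(W); every one is W ⇒ L
(5,4): moves to (4,4)(W), (0,4)(W), (5,1)(W); every one is W ⇒ L
(5,5): moves to (4,5)(W), (0,5)(W), (5,2)(W); every one is W ⇒ L
(6,0): moves to (5,0)(W), (1,0)(W); every one is W ⇒ L
(6,1): moves to (5,1)(W), (1,1)(W); every one is W ⇒ L
(6,2): moves to (5,2)(W), (1,2)(W); every one is W ⇒ L
(6,6): moves to (5,6)(W), (1,6)(W), (6,3)(W); every one is W ⇒ L
(7,3): moves to (6,3)(W), (2,3)(W), (7,0)(W); every one is W ⇒ L
(7,4): moves to (6,4)(W), (2,4)(W), (7,1)(W); every one is W ⇒ L
(7,5): moves to (6,5)(W), (2,5)(W), (7,2)(W); every one is W ⇒ L
Every other cell has at least one move into one of the L cells above, so it is W.
From (7,6), the L positions reachable in one move are: (6,6), (2,6), (7,3). Any move reaching one of these is winning.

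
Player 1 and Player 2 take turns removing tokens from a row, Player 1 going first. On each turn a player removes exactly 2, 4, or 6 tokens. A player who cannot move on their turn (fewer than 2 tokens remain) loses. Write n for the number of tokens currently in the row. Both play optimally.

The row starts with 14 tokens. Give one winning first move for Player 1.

Remove 6, leaving 8.

Build the W/L table. Terminal = L. A non-terminal position is W if it has a move to some L; otherwise it is L.
n=0: no move → L
n=1: no move → L
n=2: W (go to 0, an L position)
n=3: W (go to 1, an L position)
n=4: W (go to 0, an L position)
n=5: W (go to 1, an L position)
n=6: W (go to 0, an L position)
n=7: W (go to 1, an L position)
n=8: L (options 6(W), 4(W), 2(W) are all W)
n=9: L (options 7(W), 5(W), 3(W) are all W)
n=10: W (go to 8, an L position)
n=11: W (go to 9, an L position)
n=12: W (go to 8, an L position)
n=13: W (go to 9, an L position)
n=14: W (go to 8, an L position)
From 14, the L positions reachable in one move are: 8.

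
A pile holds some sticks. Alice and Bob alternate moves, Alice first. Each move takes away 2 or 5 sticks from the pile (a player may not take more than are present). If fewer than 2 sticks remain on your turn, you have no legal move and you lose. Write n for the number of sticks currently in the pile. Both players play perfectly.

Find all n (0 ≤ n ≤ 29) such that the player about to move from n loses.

Label each position W (a win for the player to move) or L (a loss). A position with no legal move is L; any other position is W exactly when some move reaches an L, and L when every move reaches a W.
n=0: no move → L
n=1: no move → L
n=2: W (go to 0, an L position)
n=3: W (go to 1, an L position)
n=4: L (sole option 2(W) is W)
n=5: W (go to 0, an L position)
n=6: W (go to 4, an L position)
n=7: L (options 5(W), 2(W) are all W)
n=8: L (options 6(W), 3(W) are all W)
n=9: W (go to 7, an L position)
n=10: W (go to 8, an L position)
n=11: L (options 9(W), 6(W) are all W)
n=12: W (go to 7, an L position)
n=13: W (go to 11, an L position)
n=14: L (options 12(W), 9(W) are all W)
n=15: L (options 13(W), 10(W) are all W)
n=16: W (go to 14, an L position)
n=17: W (go to 15, an L position)
n=18: L (options 16(W), 13(W) are all W)
n=19: W (go to 14, an L position)
n=20: W (go to 18, an L position)
n=21: L (options 19(W), 16(W) are all W)
n=22: L (options 20(W), 17(W) are all W)
n=23: W (go to 21, an L position)
n=24: W (go to 22, an L position)
n=25: L (options 23(W), 20(W) are all W)
n=26: W (go to 21, an L position)
n=27: W (go to 25, an L position)
n=28: L (options 26(W), 23(W) are all W)
n=29: L (options 27(W), 24(W) are all W)
The losing starting values of n are exactly the entries labelled L in this table (14 of them).

0, 1, 4, 7, 8, 11, 14, 15, 18, 21, 22, 25, 28, 29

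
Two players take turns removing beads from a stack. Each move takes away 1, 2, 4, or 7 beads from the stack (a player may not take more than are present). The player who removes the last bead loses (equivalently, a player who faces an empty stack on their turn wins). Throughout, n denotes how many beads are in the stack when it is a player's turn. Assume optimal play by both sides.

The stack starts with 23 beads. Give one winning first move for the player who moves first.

Remove 1, leaving 22.

Work bottom-up. With no move the player to move wins. Otherwise the position is W if at least one move leads to an L position for the opponent, and L if every move leads to a W.
n=0: no move; the opponent has just taken the last bead and therefore loses → W
n=1: →0(W) only, which is W, so L
n=2: →1(L), so W
n=3: →1(L), so W
n=4: →3(W), 2(W), 0(W) — all W, so L
n=5: →4(L), so W
n=6: →4(L), so W
n=7: →6(W), 5(W), 3(W), 0(W) — all W, so L
n=8: →7(L), so W
n=9: →7(L), so W
n=10: →9(W), 8(W), 6(W), 3(W) — all W, so L
n=11: →10(L), so W
n=12: →10(L), so W
n=13: →12(W), 11(W), 9(W), 6(W) — all W, so L
n=14: →13(L), so W
n=15: →13(L), so W
n=16: →15(W), 14(W), 12(W), 9(W) — all W, so L
n=17: →16(L), so W
n=18: →16(L), so W
n=19: →18(W), 17(W), 15(W), 12(W) — all W, so L
n=20: →19(L), so W
n=21: →19(L), so W
n=22: →21(W), 20(W), 18(W), 15(W) — all W, so L
n=23: →22(L), so W
From 23, the L positions reachable in one move are: 22, 19, 16. Any move reaching one of these is winning.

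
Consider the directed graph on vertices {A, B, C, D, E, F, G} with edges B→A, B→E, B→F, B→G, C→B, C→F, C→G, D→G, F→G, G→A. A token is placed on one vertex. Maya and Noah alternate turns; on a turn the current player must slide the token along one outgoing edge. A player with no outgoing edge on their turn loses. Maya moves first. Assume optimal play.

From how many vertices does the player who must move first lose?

Work bottom-up. With no move the player to move loses. Otherwise the position is W if at least one move leads to an L position for the opponent, and L if every move leads to a W.
Every edge goes from a vertex to one that appears earlier in the order A, E, G, F, D, B, C, so processing vertices in that order labels each vertex after all of its successors.
A: no outgoing edge → L
E: no outgoing edge → L
G: →A(L), so W
F: →G(W) only, which is W, so L
D: →G(W) only, which is W, so L
B: →F(L), so W
C: →F(L), so W
The L vertices are A, D, E, F; that is 4 in all.

4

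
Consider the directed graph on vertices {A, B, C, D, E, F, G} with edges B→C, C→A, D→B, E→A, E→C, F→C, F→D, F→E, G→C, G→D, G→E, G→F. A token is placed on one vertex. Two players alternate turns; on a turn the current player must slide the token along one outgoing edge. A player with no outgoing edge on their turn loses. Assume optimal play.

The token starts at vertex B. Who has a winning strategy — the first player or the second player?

Label each position W (a win for the player to move) or L (a loss). A position with no legal move is L; any other position is W exactly when some move reaches an L, and L when every move reaches a W.
Every edge goes from a vertex to one that appears earlier in the order A, C, E, B, D, F, G, so processing vertices in that order labels each vertex after all of its successors.
A: no outgoing edge → L
C: can move to A, which is L ⇒ W
E: can move to A, which is L ⇒ W
B: the only move is to C(W), a W ⇒ L
D: can move to B, which is L ⇒ W
F: moves to D(W), E(W), C(W); every one is W ⇒ L
G: can move to F, which is L ⇒ W
Every move from B reaches a W position, so the mover loses.

The second player wins.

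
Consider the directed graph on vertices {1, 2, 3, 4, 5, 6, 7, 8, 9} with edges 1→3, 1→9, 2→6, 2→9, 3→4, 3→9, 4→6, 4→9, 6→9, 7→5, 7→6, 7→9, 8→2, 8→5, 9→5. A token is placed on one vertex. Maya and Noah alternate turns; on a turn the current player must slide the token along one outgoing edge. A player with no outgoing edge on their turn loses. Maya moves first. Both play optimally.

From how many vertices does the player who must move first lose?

3

Compute win/loss labels from the base case upward. A position with no move is L. Any other position is W if it can reach an L in one move, else L.
Every edge goes from a vertex to one that appears earlier in the order 5, 9, 6, 7, 2, 4, 3, 1, 8, so processing vertices in that order labels each vertex after all of its successors.
5: no outgoing edge → L
9: can move to 5, which is L ⇒ W
6: the only move is to 9(W), a W ⇒ L
7: can move to 6, which is L ⇒ W
2: can move to 6, which is L ⇒ W
4: can move to 6, which is L ⇒ W
3: moves to 4(W), 9(W); every one is W ⇒ L
1: can move to 3, which is L ⇒ W
8: can move to 5, which is L ⇒ W
The L vertices are 3, 5, 6; that is 3 in all.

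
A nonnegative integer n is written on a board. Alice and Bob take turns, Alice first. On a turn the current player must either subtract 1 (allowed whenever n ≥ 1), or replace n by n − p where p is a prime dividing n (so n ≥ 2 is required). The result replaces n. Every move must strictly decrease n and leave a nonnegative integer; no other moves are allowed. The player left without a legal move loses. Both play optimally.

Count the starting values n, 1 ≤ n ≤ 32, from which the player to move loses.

8

Label each position W (a win for the player to move) or L (a loss). A position with no legal move is L; any other position is W exactly when some move reaches an L, and L when every move reaches a W.
n=0: no move → L
n=1: →0(L), so W
n=2: →0(L), so W
n=3: →0(L), so W
n=4: →2(W), 3(W) — all W, so L
n=5: →0(L), so W
n=6: →4(L), so W
n=7: →0(L), so W
n=8: →6(W), 7(W) — all W, so L
n=9: →8(L), so W
n=10: →8(L), so W
n=11: →0(L), so W
n=12: →9(W), 10(W), 11(W) — all W, so L
n=13: →0(L), so W
n=14: →12(L), so W
n=15: →12(L), so W
n=16: →14(W), 15(W) — all W, so L
n=17: →0(L), so W
n=18: →16(L), so W
n=19: →0(L), so W
n=20: →15(W), 18(W), 19(W) — all W, so L
n=21: →20(L), so W
n=22: →20(L), so W
n=23: →0(L), so W
n=24: →21(W), 22(W), 23(W) — all W, so L
n=25: →20(L), so W
n=26: →24(L), so W
n=27: →24(L), so W
n=28: →21(W), 26(W), 27(W) — all W, so L
n=29: →0(L), so W
n=30: →28(L), so W
n=31: →0(L), so W
n=32: →30(W), 31(W) — all W, so L
L entries with 1 ≤ n ≤ 32 (n=0 is outside the asked range and is not counted): n = 4, 8, 12, 16, 20, 24, 28, 32; that makes 8.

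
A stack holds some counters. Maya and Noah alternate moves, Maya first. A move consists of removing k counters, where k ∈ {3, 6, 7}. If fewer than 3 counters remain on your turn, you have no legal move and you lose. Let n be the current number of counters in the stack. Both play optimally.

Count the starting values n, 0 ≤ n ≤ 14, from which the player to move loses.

Positions with no move are L. A position that does have a move is losing for the player to move precisely when every available move leads to a winning position for the opponent. Fill in the labels:
n=0: no move → L
n=1: no move → L
n=2: no move → L
n=3: W (go to 0, an L position)
n=4: W (go to 1, an L position)
n=5: W (go to 2, an L position)
n=6: W (go to 0, an L position)
n=7: W (go to 1, an L position)
n=8: W (go to 2, an L position)
n=9: W (go to 2, an L position)
n=10: L (options 7(W), 4(W), 3(W) are all W)
n=11: L (options 8(W), 5(W), 4(W) are all W)
n=12: L (options 9(W), 6(W), 5(W) are all W)
n=13: W (go to 10, an L position)
n=14: W (go to 11, an L position)
L entries with 0 ≤ n ≤ 14: n = 0, 1, 2, 10, 11, 12; that makes 6.

6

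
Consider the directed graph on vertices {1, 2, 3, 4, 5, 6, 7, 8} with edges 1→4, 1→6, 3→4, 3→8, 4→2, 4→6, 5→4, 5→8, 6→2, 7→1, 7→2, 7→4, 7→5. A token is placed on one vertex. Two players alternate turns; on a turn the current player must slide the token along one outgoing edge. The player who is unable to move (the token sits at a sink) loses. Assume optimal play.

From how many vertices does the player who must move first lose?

Use the standard recursion: the mover loses at a terminal position; elsewhere, the mover wins exactly when some move hands the opponent an L position.
Every edge goes from a vertex to one that appears earlier in the order 8, 2, 6, 4, 1, 5, 7, 3, so processing vertices in that order labels each vertex after all of its successors.
8: no outgoing edge → L
2: no outgoing edge → L
6: →2(L), so W
4: →2(L), so W
1: →4(W), 6(W) — all W, so L
5: →8(L), so W
7: →1(L), so W
3: →8(L), so W
The L vertices are 1, 2, 8; that is 3 in all.

3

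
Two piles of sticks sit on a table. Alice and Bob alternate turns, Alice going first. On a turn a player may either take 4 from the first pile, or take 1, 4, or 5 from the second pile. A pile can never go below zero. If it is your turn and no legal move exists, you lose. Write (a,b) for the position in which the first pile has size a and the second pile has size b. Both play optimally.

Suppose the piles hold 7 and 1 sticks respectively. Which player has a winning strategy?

Bob wins.

Label each position W (a win for the player to move) or L (a loss). A position with no legal move is L; any other position is W exactly when some move reaches an L, and L when every move reaches a W.
No move ever increases a pile, so every position that can arise here has a ≤ 7 and b ≤ 1; it is enough to label the cells with 0 ≤ a ≤ 7 and 0 ≤ b ≤ 1.
Every move lowers a or b (never raises either), so fill the grid row by row in increasing a, and left to right within a row: each cell's successors are then already labelled.
      b=0  b=1
a=0:    L    W
a=1:    L    W
a=2:    L    W
a=3:    L    W
a=4:    W    L
a=5:    W    L
a=6:    W    L
a=7:    W    L
Cells with no legal move (terminal, hence L): (0,0), (1,0), (2,0), (3,0).
The remaining L cells, each justified by listing all of its moves:
(4,1): L (options (0,1)(W), (4,0)(W) are all W)
(5,1): L (options (1,1)(W), (5,0)(W) are all W)
(6,1): L (options (2,1)(W), (6,0)(W) are all W)
(7,1): L (options (3,1)(W), (7,0)(W) are all W)
Every other cell has at least one move into one of the L cells above, so it is W.
Every move from (7,1) reaches a W position, so the mover loses.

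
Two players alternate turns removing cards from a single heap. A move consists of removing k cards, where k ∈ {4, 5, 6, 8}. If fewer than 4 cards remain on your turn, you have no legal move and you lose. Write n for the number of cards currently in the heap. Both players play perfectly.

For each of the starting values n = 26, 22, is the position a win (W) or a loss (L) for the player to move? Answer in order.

26: L, 22: W

Use the standard recursion: the mover loses at a terminal position; elsewhere, the mover wins exactly when some move hands the opponent an L position.
n=0: no move → L
n=1: no move → L
n=2: no move → L
n=3: no move → L
n=4: can move to 0, which is L ⇒ W
n=5: can move to 1, which is L ⇒ W
n=6: can move to 2, which is L ⇒ W
n=7: can move to 3, which is L ⇒ W
n=8: can move to 3, which is L ⇒ W
n=9: can move to 3, which is L ⇒ W
n=10: can move to 2, which is L ⇒ W
n=11: can move to 3, which is L ⇒ W
n=12: moves to 8(W), 7(W), 6(W), 4(W); every one is W ⇒ L
n=13: moves to 9(W), 8(W), 7(W), 5(W); every one is W ⇒ L
n=14: moves to 10(W), 9(W), 8(W), 6(W); every one is W ⇒ L
n=15: moves to 11(W), 10(W), 9(W), 7(W); every one is W ⇒ L
n=16: can move to 12, which is L ⇒ W
n=17: can move to 13, which is L ⇒ W
n=18: can move to 14, which is L ⇒ W
n=19: can move to 15, which is L ⇒ W
n=20: can move to 15, which is L ⇒ W
n=21: can move to 15, which is L ⇒ W
n=22: can move to 14, which is L ⇒ W
n=23: can move to 15, which is L ⇒ W
n=24: moves to 20(W), 19(W), 18(W), 16(W); every one is W ⇒ L
n=25: moves to 21(W), 20(W), 19(W), 17(W); every one is W ⇒ L
n=26: moves to 22(W), 21(W), 20(W), 18(W); every one is W ⇒ L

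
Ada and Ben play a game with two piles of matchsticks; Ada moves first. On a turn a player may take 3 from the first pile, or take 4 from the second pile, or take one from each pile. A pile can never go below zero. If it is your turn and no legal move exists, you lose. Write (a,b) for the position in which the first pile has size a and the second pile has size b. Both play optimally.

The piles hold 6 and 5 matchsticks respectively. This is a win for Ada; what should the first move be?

Move to (3,5).

Use the standard recursion: the mover loses at a terminal position; elsewhere, the mover wins exactly when some move hands the opponent an L position.
No move ever increases a pile, so every position that can arise here has a ≤ 6 and b ≤ 5; it is enough to label the cells with 0 ≤ a ≤ 6 and 0 ≤ b ≤ 5.
Every move lowers a or b (never raises either), so fill the grid row by row in increasing a, and left to right within a row: each cell's successors are then already labelled.
      b=0  b=1  b=2  b=3  b=4  b=5
a=0:    L    L    L    L    W    W
a=1:    L    W    W    W    W    L
a=2:    L    W    L    L    W    L
a=3:    W    W    W    W    W    L
a=4:    W    L    L    L    L    W
a=5:    W    L    W    W    W    W
a=6:    L    L    W    L    W    W
Cells with no legal move (terminal, hence L): (0,0), (0,1), (0,2), (0,3), (1,0), (2,0).
The remaining L cells, each justified by listing all of its moves:
(1,5): only reaches (1,1)(W), (0,4)(W), all W → L
(2,2): only reaches (1,1)(W), which is W → L
(2,3): only reaches (1,2)(W), which is W → L
(2,5): only reaches (2,1)(W), (1,4)(W), all W → L
(3,5): only reaches (0,5)(W), (3,1)(W), (2,4)(W), all W → L
(4,1): only reaches (1,1)(W), (3,0)(W), all W → L
(4,2): only reaches (1,2)(W), (3,1)(W), all W → L
(4,3): only reaches (1,3)(W), (3,2)(W), all W → L
(4,4): only reaches (1,4)(W), (4,0)(W), (3,3)(W), all W → L
(5,1): only reaches (2,1)(W), (4,0)(W), all W → L
(6,0): only reaches (3,0)(W), which is W → L
(6,1): only reaches (3,1)(W), (5,0)(W), all W → L
(6,3): only reaches (3,3)(W), (5,2)(W), all W → L
Every other cell has at least one move into one of the L cells above, so it is W.
From (6,5), the L positions reachable in one move are: (3,5), (6,1). Any move reaching one of these is winning.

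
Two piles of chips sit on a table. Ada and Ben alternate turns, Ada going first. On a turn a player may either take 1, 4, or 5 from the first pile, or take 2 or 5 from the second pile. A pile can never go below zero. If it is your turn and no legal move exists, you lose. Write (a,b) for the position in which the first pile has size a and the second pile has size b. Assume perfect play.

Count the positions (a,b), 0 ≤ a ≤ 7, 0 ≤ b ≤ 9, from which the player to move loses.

20

Classify positions by backward induction: terminal positions (no move available) are L. From any other position, the mover wins iff some move reaches an L.
Every move lowers a or b (never raises either), so fill the grid row by row in increasing a, and left to right within a row: each cell's successors are then already labelled.
      b=0  b=1  b=2  b=3  b=4  b=5  b=6  b=7  b=8  b=9
a=0:    L    L    W    W    L    W    W    L    L    W
a=1:    W    W    L    L    W    W    L    W    W    L
a=2:    L    L    W    W    L    W    W    L    L    W
a=3:    W    W    L    L    W    W    L    W    W    L
a=4:    W    W    W    W    W    L    W    W    W    W
a=5:    W    W    W    W    W    W    W    W    W    W
a=6:    W    W    W    W    W    L    W    W    W    W
a=7:    W    W    W    W    W    W    W    W    W    W
Cells with no legal move (terminal, hence L): (0,0), (0,1).
The remaining L cells, each justified by listing all of its moves:
(0,4): →(0,2)(W) only, which is W, so L
(0,7): →(0,5)(W), (0,2)(W) — all W, so L
(0,8): →(0,6)(W), (0,3)(W) — all W, so L
(1,2): →(0,2)(W), (1,0)(W) — all W, so L
(1,3): →(0,3)(W), (1,1)(W) — all W, so L
(1,6): →(0,6)(W), (1,4)(W), (1,1)(W) — all W, so L
(1,9): →(0,9)(W), (1,7)(W), (1,4)(W) — all W, so L
(2,0): →(1,0)(W) only, which is W, so L
(2,1): →(1,1)(W) only, which is W, so L
(2,4): →(1,4)(W), (2,2)(W) — all W, so L
(2,7): →(1,7)(W), (2,5)(W), (2,2)(W) — all W, so L
(2,8): →(1,8)(W), (2,6)(W), (2,3)(W) — all W, so L
(3,2): →(2,2)(W), (3,0)(W) — all W, so L
(3,3): →(2,3)(W), (3,1)(W) — all W, so L
(3,6): →(2,6)(W), (3,4)(W), (3,1)(W) — all W, so L
(3,9): →(2,9)(W), (3,7)(W), (3,4)(W) — all W, so L
(4,5): →(3,5)(W), (0,5)(W), (4,3)(W), (4,0)(W) — all W, so L
(6,5): →(5,5)(W), (2,5)(W), (1,5)(W), (6,3)(W), (6,0)(W) — all W, so L
Every other cell has at least one move into one of the L cells above, so it is W.
L cells per row: a=0: 5, a=1: 4, a=2: 5, a=3: 4, a=4: 1, a=5: 0, a=6: 1, a=7: 0; total 20.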